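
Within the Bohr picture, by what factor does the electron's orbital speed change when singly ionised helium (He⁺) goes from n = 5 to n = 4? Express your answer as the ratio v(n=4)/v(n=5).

v ∝ Z^1 · n^-1; with Z fixed, v ∝ n^-1.
v(n=4)/v(n=5) = (4/5)^-1 = 5/4

5/4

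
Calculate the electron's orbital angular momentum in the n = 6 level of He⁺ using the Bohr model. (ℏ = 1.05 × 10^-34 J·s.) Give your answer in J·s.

L_n = nℏ = 6 × 1.05 × 10^-34 = 6.30 × 10^-34 J·s

6.30 × 10^-34 J·s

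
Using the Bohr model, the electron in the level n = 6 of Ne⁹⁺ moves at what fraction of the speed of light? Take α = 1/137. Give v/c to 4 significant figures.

0.01217

v_n = Zαc/n, so v/c = Zα/n = 10 × 0.007299 / 6 = 0.01217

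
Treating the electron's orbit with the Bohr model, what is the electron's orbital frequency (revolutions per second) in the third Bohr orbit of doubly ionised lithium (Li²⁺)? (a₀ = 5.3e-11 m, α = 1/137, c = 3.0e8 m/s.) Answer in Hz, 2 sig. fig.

r = n²a₀/Z = 1.6e-10 m, v = Zαc/n = 2.2e6 m/s
f = v/(2πr) = 2.2e15 Hz

2.2e15 Hz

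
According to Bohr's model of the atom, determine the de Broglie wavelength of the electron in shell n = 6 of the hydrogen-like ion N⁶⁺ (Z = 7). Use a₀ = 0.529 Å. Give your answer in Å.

The Bohr quantisation condition is nλ = 2πr_n.
r_n = n²a₀/Z = 2.72 Å
λ = 2πr_n/n = 2π·2.72/6 = 2.85 Å

2.85 Å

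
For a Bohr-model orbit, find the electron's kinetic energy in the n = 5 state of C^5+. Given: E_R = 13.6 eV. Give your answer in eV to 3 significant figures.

19.6 eV

For a Coulomb orbit the virial theorem gives K = −E_n.
E_n = −E_R·Z²/n², so K = E_R·Z²/n² = 13.6 × 6²/5² = 19.6 eV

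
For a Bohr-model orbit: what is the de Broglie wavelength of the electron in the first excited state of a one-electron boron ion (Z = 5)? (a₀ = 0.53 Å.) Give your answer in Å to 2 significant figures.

1.3 Å

The Bohr quantisation condition is nλ = 2πr_n.
r_n = n²a₀/Z = 0.42 Å
λ = 2πr_n/n = 2π·0.42/2 = 1.3 Å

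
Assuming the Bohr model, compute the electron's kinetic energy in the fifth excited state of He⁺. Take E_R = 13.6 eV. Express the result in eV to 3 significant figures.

For a Coulomb orbit the virial theorem gives K = −E_n.
E_n = −E_R·Z²/n², so K = E_R·Z²/n² = 13.6 × 2²/6² = 1.51 eV

1.51 eV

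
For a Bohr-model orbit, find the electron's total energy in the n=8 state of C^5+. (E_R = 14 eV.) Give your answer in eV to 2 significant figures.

-7.9 eV

E_n = −E_R·Z²/n² = −14 × 6²/8² = -7.9 eV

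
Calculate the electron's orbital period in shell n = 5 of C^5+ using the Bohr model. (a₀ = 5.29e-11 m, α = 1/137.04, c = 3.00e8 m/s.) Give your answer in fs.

0.527 fs

r = n²a₀/Z = 5²·5.29e-11/6 = 2.20e-10 m
v = Zαc/n = 6·0.00730·3.00e8/5 = 2.63e6 m/s
T = 2πr/v = 5.27e-16 s = 0.527 fs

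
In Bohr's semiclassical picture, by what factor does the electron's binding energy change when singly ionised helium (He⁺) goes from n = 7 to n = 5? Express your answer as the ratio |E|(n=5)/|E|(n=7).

49/25

|E| ∝ Z^2 · n^-2; with Z fixed, |E| ∝ n^-2.
|E|(n=5)/|E|(n=7) = (5/7)^-2 = 49/25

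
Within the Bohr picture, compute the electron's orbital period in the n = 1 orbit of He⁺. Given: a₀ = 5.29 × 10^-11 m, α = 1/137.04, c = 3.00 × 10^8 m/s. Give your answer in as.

38.0 as

r = n²a₀/Z = 1²·5.29 × 10^-11/2 = 2.65 × 10^-11 m
v = Zαc/n = 2·0.00730·3.00 × 10^8/1 = 4.38 × 10^6 m/s
T = 2πr/v = 3.80 × 10^-17 s = 38.0 as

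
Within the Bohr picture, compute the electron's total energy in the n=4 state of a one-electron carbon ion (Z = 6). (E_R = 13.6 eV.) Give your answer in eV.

-30.6 eV

E_n = −E_R·Z²/n² = −13.6 × 6²/4² = -30.6 eV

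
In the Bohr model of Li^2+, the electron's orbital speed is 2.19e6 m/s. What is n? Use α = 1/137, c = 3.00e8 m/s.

3

v_n = Zαc/n ⇒ n = Zαc/v = 3 × 0.00730 × 3.00e8 / 2.19e6 ≈ 3.00
n = 3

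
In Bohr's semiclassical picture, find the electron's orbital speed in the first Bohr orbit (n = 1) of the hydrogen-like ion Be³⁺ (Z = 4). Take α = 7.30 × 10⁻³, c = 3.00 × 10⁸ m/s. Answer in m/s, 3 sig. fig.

v_n = Zαc/n = 4 × 0.00730 × 3.00 × 10⁸ / 1
    = 8.76 × 10⁶ m/s

8.76 × 10⁶ m/s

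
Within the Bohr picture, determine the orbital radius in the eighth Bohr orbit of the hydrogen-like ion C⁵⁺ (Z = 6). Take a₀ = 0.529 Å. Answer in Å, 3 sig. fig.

5.64 Å

r_n = n²a₀/Z = 8² × 0.529 / 6
    = 64 × 0.529 / 6 = 5.64 Å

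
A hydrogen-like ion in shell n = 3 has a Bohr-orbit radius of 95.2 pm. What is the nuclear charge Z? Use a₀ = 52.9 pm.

r_n = n²a₀/Z ⇒ Z = n²a₀/r = 3² × 52.9 / 95.2 ≈ 5.00
Z = 5

5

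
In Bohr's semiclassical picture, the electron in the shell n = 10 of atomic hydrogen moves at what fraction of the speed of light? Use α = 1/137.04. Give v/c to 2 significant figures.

v_n = Zαc/n, so v/c = Zα/n = 1 × 0.0073 / 10 = 0.00073

0.00073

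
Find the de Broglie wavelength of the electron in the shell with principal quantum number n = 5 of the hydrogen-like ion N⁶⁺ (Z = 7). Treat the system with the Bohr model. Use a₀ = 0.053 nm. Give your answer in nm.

0.24 nm

The Bohr quantisation condition is nλ = 2πr_n.
r_n = n²a₀/Z = 0.19 nm
λ = 2πr_n/n = 2π·0.19/5 = 0.24 nm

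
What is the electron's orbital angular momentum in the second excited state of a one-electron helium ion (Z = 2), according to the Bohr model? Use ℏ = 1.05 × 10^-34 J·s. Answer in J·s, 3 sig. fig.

3.15 × 10^-34 J·s

L_n = nℏ = 3 × 1.05 × 10^-34 = 3.15 × 10^-34 J·s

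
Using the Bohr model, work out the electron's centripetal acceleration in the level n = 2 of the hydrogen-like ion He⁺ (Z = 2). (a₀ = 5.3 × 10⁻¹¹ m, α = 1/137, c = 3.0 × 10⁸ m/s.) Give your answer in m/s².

r = n²a₀/Z = 1.1 × 10⁻¹⁰ m, v = Zαc/n = 2.2 × 10⁶ m/s
a = v²/r = (2.2 × 10⁶)² / 1.1 × 10⁻¹⁰ = 4.5 × 10²² m/s²

4.5 × 10²² m/s²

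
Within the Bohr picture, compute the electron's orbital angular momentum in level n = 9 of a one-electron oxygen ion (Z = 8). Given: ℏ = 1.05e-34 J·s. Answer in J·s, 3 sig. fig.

9.45e-34 J·s

L_n = nℏ = 9 × 1.05e-34 = 9.45e-34 J·s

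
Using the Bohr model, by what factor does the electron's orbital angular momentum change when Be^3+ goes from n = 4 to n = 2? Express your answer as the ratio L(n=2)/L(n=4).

1/2

L = nℏ depends only on n, so L ∝ n.
L(n=2)/L(n=4) = (2/4)^1 = 1/2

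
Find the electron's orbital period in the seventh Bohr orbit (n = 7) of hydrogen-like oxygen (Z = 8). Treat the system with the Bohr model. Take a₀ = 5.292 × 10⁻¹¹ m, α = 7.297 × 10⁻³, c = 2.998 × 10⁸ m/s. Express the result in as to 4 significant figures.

r = n²a₀/Z = 7²·5.292 × 10⁻¹¹/8 = 3.241 × 10⁻¹⁰ m
v = Zαc/n = 8·0.007297·2.998 × 10⁸/7 = 2.500 × 10⁶ m/s
T = 2πr/v = 8.146 × 10⁻¹⁶ s = 814.6 as

814.6 as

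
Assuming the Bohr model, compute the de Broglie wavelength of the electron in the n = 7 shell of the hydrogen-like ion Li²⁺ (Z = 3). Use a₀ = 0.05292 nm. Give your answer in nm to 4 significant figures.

The Bohr quantisation condition is nλ = 2πr_n.
r_n = n²a₀/Z = 0.8644 nm
λ = 2πr_n/n = 2π·0.8644/7 = 0.7758 nm

0.7758 nm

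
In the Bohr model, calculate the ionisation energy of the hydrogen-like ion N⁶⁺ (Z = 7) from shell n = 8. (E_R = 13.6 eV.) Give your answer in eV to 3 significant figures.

E_n = −E_R·Z²/n² = −13.6 × 7²/8² eV = -10.4 eV
Ionisation energy = −E_n = 10.4 eV

10.4 eV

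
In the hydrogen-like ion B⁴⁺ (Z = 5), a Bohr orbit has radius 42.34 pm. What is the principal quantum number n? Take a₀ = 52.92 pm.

r_n = n²a₀/Z ⇒ n² = rZ/a₀ = 42.34 × 5 / 52.92 ≈ 4.00
n = 2

2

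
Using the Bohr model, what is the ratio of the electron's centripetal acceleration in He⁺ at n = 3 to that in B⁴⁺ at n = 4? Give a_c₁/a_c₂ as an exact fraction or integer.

a_c ∝ Z^3 · n^-4
a_c₁/a_c₂ = (2/5)^3 · (3/4)^-4 = 2048/10125

2048/10125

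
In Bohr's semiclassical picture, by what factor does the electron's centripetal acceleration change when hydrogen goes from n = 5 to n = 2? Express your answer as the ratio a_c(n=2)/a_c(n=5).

625/16

a_c ∝ Z^3 · n^-4; with Z fixed, a_c ∝ n^-4.
a_c(n=2)/a_c(n=5) = (2/5)^-4 = 625/16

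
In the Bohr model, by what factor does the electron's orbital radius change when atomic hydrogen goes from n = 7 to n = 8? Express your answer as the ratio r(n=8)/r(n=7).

64/49

r ∝ Z^-1 · n^2; with Z fixed, r ∝ n^2.
r(n=8)/r(n=7) = (8/7)^2 = 64/49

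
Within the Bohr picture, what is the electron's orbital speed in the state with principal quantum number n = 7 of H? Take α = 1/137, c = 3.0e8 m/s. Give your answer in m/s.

3.1e5 m/s

v_n = Zαc/n = 1 × 0.0073 × 3.0e8 / 7
    = 3.1e5 m/s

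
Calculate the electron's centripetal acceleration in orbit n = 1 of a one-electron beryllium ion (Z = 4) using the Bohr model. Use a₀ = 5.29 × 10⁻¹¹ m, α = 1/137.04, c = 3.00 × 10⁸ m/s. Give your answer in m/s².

r = n²a₀/Z = 1.32 × 10⁻¹¹ m, v = Zαc/n = 8.76 × 10⁶ m/s
a = v²/r = (8.76 × 10⁶)² / 1.32 × 10⁻¹¹ = 5.80 × 10²⁴ m/s²

5.80 × 10²⁴ m/s²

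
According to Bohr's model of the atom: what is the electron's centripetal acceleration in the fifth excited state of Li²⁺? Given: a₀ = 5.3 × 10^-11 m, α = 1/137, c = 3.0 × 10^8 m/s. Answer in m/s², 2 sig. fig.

r = n²a₀/Z = 6.4 × 10^-10 m, v = Zαc/n = 1.1 × 10^6 m/s
a = v²/r = (1.1 × 10^6)² / 6.4 × 10^-10 = 1.9 × 10^21 m/s²

1.9 × 10^21 m/s²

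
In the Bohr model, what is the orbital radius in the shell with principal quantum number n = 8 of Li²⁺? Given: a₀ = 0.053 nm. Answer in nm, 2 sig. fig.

r_n = n²a₀/Z = 8² × 0.053 / 3
    = 64 × 0.053 / 3 = 1.1 nm

1.1 nm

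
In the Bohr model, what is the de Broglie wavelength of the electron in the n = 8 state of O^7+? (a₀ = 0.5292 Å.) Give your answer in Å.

The Bohr quantisation condition is nλ = 2πr_n.
r_n = n²a₀/Z = 4.234 Å
λ = 2πr_n/n = 2π·4.234/8 = 3.325 Å

3.325 Å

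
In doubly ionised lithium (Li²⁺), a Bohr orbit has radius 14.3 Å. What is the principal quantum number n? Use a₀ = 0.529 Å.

r_n = n²a₀/Z ⇒ n² = rZ/a₀ = 14.3 × 3 / 0.529 ≈ 81.10
n = 9

9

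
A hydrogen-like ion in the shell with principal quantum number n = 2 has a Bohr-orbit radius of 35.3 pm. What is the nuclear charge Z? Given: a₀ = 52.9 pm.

6

r_n = n²a₀/Z ⇒ Z = n²a₀/r = 2² × 52.9 / 35.3 ≈ 5.99
Z = 6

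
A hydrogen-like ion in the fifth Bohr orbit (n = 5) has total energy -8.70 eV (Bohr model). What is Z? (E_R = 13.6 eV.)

4

E_n = −E_R Z²/n² ⇒ Z² = −E_n n²/E_R = 8.70 × 5² / 13.6 ≈ 15.99
Z = 4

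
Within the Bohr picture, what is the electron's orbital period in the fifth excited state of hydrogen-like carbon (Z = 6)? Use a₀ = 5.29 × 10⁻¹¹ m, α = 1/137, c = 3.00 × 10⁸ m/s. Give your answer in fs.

0.911 fs

r = n²a₀/Z = 6²·5.29 × 10⁻¹¹/6 = 3.17 × 10⁻¹⁰ m
v = Zαc/n = 6·0.00730·3.00 × 10⁸/6 = 2.19 × 10⁶ m/s
T = 2πr/v = 9.11 × 10⁻¹⁶ s = 0.911 fs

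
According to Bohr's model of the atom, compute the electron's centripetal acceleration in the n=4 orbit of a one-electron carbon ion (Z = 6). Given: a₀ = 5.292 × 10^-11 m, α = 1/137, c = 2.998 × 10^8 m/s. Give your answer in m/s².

7.635 × 10^22 m/s²

r = n²a₀/Z = 1.411 × 10^-10 m, v = Zαc/n = 3.282 × 10^6 m/s
a = v²/r = (3.282 × 10^6)² / 1.411 × 10^-10 = 7.635 × 10^22 m/s²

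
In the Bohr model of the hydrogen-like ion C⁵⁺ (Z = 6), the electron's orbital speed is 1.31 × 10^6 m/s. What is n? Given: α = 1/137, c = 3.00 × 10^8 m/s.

10

v_n = Zαc/n ⇒ n = Zαc/v = 6 × 0.00730 × 3.00 × 10^8 / 1.31 × 10^6 ≈ 10.03
n = 10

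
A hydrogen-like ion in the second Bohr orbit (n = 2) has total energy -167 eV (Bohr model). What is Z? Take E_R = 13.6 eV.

7

E_n = −E_R Z²/n² ⇒ Z² = −E_n n²/E_R = 167 × 2² / 13.6 ≈ 49.12
Z = 7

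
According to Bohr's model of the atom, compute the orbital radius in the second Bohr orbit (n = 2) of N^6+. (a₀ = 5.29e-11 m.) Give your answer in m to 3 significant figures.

3.02e-11 m

r_n = n²a₀/Z = 2² × 5.29e-11 / 7
    = 4 × 5.29e-11 / 7 = 3.02e-11 m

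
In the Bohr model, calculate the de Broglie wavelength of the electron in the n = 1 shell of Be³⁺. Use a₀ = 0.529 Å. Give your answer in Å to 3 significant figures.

0.831 Å

The Bohr quantisation condition is nλ = 2πr_n.
r_n = n²a₀/Z = 0.132 Å
λ = 2πr_n/n = 2π·0.132/1 = 0.831 Å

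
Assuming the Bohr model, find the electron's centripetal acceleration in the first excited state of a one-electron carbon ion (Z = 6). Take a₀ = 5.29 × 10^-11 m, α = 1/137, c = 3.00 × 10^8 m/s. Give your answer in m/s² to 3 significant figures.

r = n²a₀/Z = 3.53 × 10^-11 m, v = Zαc/n = 6.57 × 10^6 m/s
a = v²/r = (6.57 × 10^6)² / 3.53 × 10^-11 = 1.22 × 10^24 m/s²

1.22 × 10^24 m/s²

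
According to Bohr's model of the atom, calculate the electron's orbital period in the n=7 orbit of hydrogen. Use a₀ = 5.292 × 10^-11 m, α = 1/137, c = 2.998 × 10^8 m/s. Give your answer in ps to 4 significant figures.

0.05212 ps

r = n²a₀/Z = 7²·5.292 × 10^-11/1 = 2.593 × 10^-9 m
v = Zαc/n = 1·0.007299·2.998 × 10^8/7 = 3.126 × 10^5 m/s
T = 2πr/v = 5.212 × 10^-14 s = 0.05212 ps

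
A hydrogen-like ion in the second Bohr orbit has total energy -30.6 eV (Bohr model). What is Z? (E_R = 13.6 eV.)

3

E_n = −E_R Z²/n² ⇒ Z² = −E_n n²/E_R = 30.6 × 2² / 13.6 ≈ 9.00
Z = 3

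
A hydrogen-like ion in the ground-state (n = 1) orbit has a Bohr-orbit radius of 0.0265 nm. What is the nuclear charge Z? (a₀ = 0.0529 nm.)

r_n = n²a₀/Z ⇒ Z = n²a₀/r = 1² × 0.0529 / 0.0265 ≈ 2.00
Z = 2

2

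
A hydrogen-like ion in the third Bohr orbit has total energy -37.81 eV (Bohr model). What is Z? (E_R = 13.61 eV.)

E_n = −E_R Z²/n² ⇒ Z² = −E_n n²/E_R = 37.81 × 3² / 13.61 ≈ 25.00
Z = 5

5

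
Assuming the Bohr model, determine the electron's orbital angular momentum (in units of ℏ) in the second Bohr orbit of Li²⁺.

L_n = nℏ, so L/ℏ = n = 2.

2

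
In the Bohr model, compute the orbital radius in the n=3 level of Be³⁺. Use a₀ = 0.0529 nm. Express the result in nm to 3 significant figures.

r_n = n²a₀/Z = 3² × 0.0529 / 4
    = 9 × 0.0529 / 4 = 0.119 nm

0.119 nm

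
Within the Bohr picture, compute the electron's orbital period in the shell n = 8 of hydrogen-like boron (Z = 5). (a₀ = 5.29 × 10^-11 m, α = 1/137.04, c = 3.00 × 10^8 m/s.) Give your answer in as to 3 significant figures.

r = n²a₀/Z = 8²·5.29 × 10^-11/5 = 6.77 × 10^-10 m
v = Zαc/n = 5·0.00730·3.00 × 10^8/8 = 1.37 × 10^6 m/s
T = 2πr/v = 3.11 × 10^-15 s = 3110 as

3110 as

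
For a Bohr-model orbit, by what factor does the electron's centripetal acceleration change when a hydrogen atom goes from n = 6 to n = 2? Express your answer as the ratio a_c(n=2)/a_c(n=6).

a_c ∝ Z^3 · n^-4; with Z fixed, a_c ∝ n^-4.
a_c(n=2)/a_c(n=6) = (2/6)^-4 = 81

81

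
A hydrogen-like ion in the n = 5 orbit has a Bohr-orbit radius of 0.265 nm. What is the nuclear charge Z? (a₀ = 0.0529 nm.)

5

r_n = n²a₀/Z ⇒ Z = n²a₀/r = 5² × 0.0529 / 0.265 ≈ 4.99
Z = 5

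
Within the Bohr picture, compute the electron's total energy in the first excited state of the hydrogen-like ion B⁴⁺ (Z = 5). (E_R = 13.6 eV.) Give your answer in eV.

-85.0 eV

E_n = −E_R·Z²/n² = −13.6 × 5²/2² = -85.0 eV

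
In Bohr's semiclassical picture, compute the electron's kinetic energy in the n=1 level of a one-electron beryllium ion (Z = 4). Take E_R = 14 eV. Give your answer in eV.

220 eV

For a Coulomb orbit the virial theorem gives K = −E_n.
E_n = −E_R·Z²/n², so K = E_R·Z²/n² = 14 × 4²/1² = 220 eV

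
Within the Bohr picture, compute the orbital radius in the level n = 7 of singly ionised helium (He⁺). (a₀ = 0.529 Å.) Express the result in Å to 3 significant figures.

r_n = n²a₀/Z = 7² × 0.529 / 2
    = 49 × 0.529 / 2 = 13.0 Å

13.0 Å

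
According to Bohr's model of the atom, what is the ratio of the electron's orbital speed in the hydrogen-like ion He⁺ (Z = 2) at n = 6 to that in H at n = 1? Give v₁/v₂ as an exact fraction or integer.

v ∝ Z^1 · n^-1
v₁/v₂ = (2/1)^1 · (6/1)^-1 = 1/3

1/3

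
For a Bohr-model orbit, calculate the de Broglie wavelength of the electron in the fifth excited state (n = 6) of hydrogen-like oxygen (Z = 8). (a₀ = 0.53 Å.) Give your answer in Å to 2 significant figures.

The Bohr quantisation condition is nλ = 2πr_n.
r_n = n²a₀/Z = 2.4 Å
λ = 2πr_n/n = 2π·2.4/6 = 2.5 Å

2.5 Å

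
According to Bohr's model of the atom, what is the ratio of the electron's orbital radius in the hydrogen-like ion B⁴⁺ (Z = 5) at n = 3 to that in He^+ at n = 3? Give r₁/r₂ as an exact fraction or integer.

2/5

r ∝ Z^-1 · n^2
r₁/r₂ = (5/2)^-1 · (3/3)^2 = 2/5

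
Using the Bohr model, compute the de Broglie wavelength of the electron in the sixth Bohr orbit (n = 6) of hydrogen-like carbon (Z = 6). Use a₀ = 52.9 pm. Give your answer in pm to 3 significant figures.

The Bohr quantisation condition is nλ = 2πr_n.
r_n = n²a₀/Z = 317 pm
λ = 2πr_n/n = 2π·317/6 = 332 pm

332 pm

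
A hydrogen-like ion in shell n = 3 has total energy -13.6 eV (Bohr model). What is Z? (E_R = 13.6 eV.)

E_n = −E_R Z²/n² ⇒ Z² = −E_n n²/E_R = 13.6 × 3² / 13.6 ≈ 9.00
Z = 3

3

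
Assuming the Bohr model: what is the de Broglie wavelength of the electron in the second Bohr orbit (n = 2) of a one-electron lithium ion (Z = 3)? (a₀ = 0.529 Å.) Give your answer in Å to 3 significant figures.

The Bohr quantisation condition is nλ = 2πr_n.
r_n = n²a₀/Z = 0.705 Å
λ = 2πr_n/n = 2π·0.705/2 = 2.22 Å

2.22 Å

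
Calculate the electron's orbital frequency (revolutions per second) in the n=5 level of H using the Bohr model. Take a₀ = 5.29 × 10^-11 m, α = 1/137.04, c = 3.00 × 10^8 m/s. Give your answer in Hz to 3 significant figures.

r = n²a₀/Z = 1.32 × 10^-9 m, v = Zαc/n = 4.38 × 10^5 m/s
f = v/(2πr) = 5.27 × 10^13 Hz

5.27 × 10^13 Hz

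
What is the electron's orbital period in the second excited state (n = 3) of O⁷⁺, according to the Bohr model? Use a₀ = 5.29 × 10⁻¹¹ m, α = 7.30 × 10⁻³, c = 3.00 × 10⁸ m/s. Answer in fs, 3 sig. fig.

0.0640 fs

r = n²a₀/Z = 3²·5.29 × 10⁻¹¹/8 = 5.95 × 10⁻¹¹ m
v = Zαc/n = 8·0.00730·3.00 × 10⁸/3 = 5.84 × 10⁶ m/s
T = 2πr/v = 6.40 × 10⁻¹⁷ s = 0.0640 fs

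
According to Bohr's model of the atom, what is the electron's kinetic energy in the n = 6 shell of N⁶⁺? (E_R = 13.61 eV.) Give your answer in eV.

For a Coulomb orbit the virial theorem gives K = −E_n.
E_n = −E_R·Z²/n², so K = E_R·Z²/n² = 13.61 × 7²/6² = 18.52 eV

18.52 eV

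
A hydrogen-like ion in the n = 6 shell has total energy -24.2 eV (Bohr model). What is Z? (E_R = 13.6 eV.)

8

E_n = −E_R Z²/n² ⇒ Z² = −E_n n²/E_R = 24.2 × 6² / 13.6 ≈ 64.06
Z = 8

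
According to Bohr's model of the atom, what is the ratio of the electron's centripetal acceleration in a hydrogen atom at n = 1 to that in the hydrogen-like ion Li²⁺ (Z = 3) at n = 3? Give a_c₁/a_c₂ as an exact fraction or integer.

a_c ∝ Z^3 · n^-4
a_c₁/a_c₂ = (1/3)^3 · (1/3)^-4 = 3

3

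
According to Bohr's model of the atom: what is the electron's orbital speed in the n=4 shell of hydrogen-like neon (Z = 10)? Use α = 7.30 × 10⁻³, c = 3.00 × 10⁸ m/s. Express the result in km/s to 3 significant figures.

5480 km/s

v_n = Zαc/n = 10 × 0.00730 × 3.00 × 10⁸ / 4
    = 5480 km/s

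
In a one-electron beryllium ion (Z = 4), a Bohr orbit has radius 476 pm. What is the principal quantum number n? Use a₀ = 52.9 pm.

r_n = n²a₀/Z ⇒ n² = rZ/a₀ = 476 × 4 / 52.9 ≈ 35.99
n = 6

6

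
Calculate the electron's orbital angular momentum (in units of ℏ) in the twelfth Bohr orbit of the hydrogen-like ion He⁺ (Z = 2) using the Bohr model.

L_n = nℏ, so L/ℏ = n = 12.

12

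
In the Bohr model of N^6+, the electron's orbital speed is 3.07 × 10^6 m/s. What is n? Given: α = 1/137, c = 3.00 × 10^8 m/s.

v_n = Zαc/n ⇒ n = Zαc/v = 7 × 0.00730 × 3.00 × 10^8 / 3.07 × 10^6 ≈ 4.99
n = 5

5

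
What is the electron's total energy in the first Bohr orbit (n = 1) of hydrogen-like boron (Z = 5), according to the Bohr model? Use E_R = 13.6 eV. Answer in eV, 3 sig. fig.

E_n = −E_R·Z²/n² = −13.6 × 5²/1² = -340 eV

-340 eV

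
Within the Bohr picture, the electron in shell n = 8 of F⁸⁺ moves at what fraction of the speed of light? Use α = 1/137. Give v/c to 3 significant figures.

v_n = Zαc/n, so v/c = Zα/n = 9 × 0.00730 / 8 = 0.00821

0.00821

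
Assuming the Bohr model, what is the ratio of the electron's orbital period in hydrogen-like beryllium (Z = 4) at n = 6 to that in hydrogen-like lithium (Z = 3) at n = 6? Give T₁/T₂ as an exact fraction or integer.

T ∝ Z^-2 · n^3
T₁/T₂ = (4/3)^-2 · (6/6)^3 = 9/16

9/16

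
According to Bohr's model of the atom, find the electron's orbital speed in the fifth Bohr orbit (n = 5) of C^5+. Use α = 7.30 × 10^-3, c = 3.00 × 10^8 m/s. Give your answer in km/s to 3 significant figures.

v_n = Zαc/n = 6 × 0.00730 × 3.00 × 10^8 / 5
    = 2630 km/s

2630 km/s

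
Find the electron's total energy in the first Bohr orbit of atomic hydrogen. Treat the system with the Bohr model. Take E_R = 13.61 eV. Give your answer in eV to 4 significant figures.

-13.61 eV

E_n = −E_R·Z²/n² = −13.61 × 1²/1² = -13.61 eV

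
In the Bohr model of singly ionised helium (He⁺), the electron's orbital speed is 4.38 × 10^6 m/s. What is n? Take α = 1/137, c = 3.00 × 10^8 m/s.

v_n = Zαc/n ⇒ n = Zαc/v = 2 × 0.00730 × 3.00 × 10^8 / 4.38 × 10^6 ≈ 1.00
n = 1

1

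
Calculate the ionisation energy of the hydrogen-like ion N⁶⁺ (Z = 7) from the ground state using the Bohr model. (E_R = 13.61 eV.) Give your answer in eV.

666.9 eV

E_n = −E_R·Z²/n² = −13.61 × 7²/1² eV = -666.9 eV
Ionisation energy = −E_n = 666.9 eV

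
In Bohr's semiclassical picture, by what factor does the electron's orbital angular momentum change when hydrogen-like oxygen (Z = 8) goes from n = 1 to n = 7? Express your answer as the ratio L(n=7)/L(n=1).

L = nℏ depends only on n, so L ∝ n.
L(n=7)/L(n=1) = (7/1)^1 = 7

7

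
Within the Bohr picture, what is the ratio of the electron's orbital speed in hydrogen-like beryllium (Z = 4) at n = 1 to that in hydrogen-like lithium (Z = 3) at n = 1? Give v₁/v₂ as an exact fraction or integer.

4/3

v ∝ Z^1 · n^-1
v₁/v₂ = (4/3)^1 · (1/1)^-1 = 4/3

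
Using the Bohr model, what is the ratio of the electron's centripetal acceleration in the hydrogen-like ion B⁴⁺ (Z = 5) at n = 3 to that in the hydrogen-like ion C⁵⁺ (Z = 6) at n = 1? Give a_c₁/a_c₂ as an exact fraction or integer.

125/17496

a_c ∝ Z^3 · n^-4
a_c₁/a_c₂ = (5/6)^3 · (3/1)^-4 = 125/17496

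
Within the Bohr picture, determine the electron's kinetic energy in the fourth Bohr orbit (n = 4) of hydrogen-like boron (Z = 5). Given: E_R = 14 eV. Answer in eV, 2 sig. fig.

For a Coulomb orbit the virial theorem gives K = −E_n.
E_n = −E_R·Z²/n², so K = E_R·Z²/n² = 14 × 5²/4² = 22 eV

22 eV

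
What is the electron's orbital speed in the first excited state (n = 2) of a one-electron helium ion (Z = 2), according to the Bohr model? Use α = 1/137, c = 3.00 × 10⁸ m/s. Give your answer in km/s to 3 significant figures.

v_n = Zαc/n = 2 × 0.00730 × 3.00 × 10⁸ / 2
    = 2190 km/s

2190 km/s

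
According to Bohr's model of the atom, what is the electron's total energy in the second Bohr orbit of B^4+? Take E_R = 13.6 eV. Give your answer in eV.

E_n = −E_R·Z²/n² = −13.6 × 5²/2² = -85.0 eV

-85.0 eV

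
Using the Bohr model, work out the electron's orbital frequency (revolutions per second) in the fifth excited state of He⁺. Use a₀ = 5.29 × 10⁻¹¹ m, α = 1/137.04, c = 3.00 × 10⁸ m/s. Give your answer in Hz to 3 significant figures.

1.22 × 10¹⁴ Hz

r = n²a₀/Z = 9.52 × 10⁻¹⁰ m, v = Zαc/n = 7.30 × 10⁵ m/s
f = v/(2πr) = 1.22 × 10¹⁴ Hz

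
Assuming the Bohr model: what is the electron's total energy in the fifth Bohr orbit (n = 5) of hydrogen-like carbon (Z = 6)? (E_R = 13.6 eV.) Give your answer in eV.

E_n = −E_R·Z²/n² = −13.6 × 6²/5² = -19.6 eV

-19.6 eV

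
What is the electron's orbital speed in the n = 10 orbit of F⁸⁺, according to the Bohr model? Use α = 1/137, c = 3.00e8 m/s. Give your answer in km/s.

v_n = Zαc/n = 9 × 0.00730 × 3.00e8 / 10
    = 1970 km/s

1970 km/s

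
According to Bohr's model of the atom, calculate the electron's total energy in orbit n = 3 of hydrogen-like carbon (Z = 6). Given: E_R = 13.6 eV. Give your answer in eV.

E_n = −E_R·Z²/n² = −13.6 × 6²/3² = -54.4 eV

-54.4 eV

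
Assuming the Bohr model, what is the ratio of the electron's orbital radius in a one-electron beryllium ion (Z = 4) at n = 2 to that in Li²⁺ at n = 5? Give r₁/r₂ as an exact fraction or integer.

3/25

r ∝ Z^-1 · n^2
r₁/r₂ = (4/3)^-1 · (2/5)^2 = 3/25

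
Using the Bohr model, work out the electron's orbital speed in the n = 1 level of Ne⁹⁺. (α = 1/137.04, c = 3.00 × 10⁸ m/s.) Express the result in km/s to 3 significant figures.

v_n = Zαc/n = 10 × 0.00730 × 3.00 × 10⁸ / 1
    = 2.19 × 10⁴ km/s

2.19 × 10⁴ km/s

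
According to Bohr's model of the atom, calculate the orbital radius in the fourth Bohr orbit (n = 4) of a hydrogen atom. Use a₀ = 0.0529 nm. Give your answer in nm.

r_n = n²a₀/Z = 4² × 0.0529 / 1
    = 16 × 0.0529 / 1 = 0.846 nm

0.846 nm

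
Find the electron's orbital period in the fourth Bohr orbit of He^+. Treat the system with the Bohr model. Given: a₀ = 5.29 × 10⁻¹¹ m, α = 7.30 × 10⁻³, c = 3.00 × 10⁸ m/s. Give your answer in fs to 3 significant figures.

r = n²a₀/Z = 4²·5.29 × 10⁻¹¹/2 = 4.23 × 10⁻¹⁰ m
v = Zαc/n = 2·0.00730·3.00 × 10⁸/4 = 1.09 × 10⁶ m/s
T = 2πr/v = 2.43 × 10⁻¹⁵ s = 2.43 fs

2.43 fs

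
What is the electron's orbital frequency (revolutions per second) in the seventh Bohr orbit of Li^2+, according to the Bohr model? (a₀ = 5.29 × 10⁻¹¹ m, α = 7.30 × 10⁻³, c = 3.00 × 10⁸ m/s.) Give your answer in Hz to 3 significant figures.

r = n²a₀/Z = 8.64 × 10⁻¹⁰ m, v = Zαc/n = 9.39 × 10⁵ m/s
f = v/(2πr) = 1.73 × 10¹⁴ Hz

1.73 × 10¹⁴ Hz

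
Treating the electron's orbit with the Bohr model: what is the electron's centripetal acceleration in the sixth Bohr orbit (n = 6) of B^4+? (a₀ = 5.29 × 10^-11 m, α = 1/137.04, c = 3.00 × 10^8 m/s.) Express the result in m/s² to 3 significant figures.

r = n²a₀/Z = 3.81 × 10^-10 m, v = Zαc/n = 1.82 × 10^6 m/s
a = v²/r = (1.82 × 10^6)² / 3.81 × 10^-10 = 8.74 × 10^21 m/s²

8.74 × 10^21 m/s²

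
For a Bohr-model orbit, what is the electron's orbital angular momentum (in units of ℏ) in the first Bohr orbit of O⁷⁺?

L_n = nℏ, so L/ℏ = n = 1.

1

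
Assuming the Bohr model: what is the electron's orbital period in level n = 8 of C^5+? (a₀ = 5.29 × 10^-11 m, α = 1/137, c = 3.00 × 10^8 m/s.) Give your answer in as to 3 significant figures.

2160 as

r = n²a₀/Z = 8²·5.29 × 10^-11/6 = 5.64 × 10^-10 m
v = Zαc/n = 6·0.00730·3.00 × 10^8/8 = 1.64 × 10^6 m/s
T = 2πr/v = 2.16 × 10^-15 s = 2160 as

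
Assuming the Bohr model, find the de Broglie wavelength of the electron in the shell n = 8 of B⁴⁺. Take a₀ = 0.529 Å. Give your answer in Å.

5.32 Å

The Bohr quantisation condition is nλ = 2πr_n.
r_n = n²a₀/Z = 6.77 Å
λ = 2πr_n/n = 2π·6.77/8 = 5.32 Å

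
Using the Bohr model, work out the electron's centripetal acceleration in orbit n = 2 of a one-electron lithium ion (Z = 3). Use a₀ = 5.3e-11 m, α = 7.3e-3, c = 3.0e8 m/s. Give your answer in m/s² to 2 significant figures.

1.5e23 m/s²

r = n²a₀/Z = 7.1e-11 m, v = Zαc/n = 3.3e6 m/s
a = v²/r = (3.3e6)² / 7.1e-11 = 1.5e23 m/s²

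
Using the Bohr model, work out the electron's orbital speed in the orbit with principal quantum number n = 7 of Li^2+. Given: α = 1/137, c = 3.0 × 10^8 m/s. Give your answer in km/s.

940 km/s

v_n = Zαc/n = 3 × 0.0073 × 3.0 × 10^8 / 7
    = 940 km/s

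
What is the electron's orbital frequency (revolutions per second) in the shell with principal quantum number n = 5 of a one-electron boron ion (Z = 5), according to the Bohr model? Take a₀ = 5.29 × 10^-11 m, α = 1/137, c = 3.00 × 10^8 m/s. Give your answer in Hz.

r = n²a₀/Z = 2.64 × 10^-10 m, v = Zαc/n = 2.19 × 10^6 m/s
f = v/(2πr) = 1.32 × 10^15 Hz

1.32 × 10^15 Hz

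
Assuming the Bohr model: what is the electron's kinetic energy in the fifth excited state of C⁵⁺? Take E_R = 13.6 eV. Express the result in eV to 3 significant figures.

13.6 eV

For a Coulomb orbit the virial theorem gives K = −E_n.
E_n = −E_R·Z²/n², so K = E_R·Z²/n² = 13.6 × 6²/6² = 13.6 eV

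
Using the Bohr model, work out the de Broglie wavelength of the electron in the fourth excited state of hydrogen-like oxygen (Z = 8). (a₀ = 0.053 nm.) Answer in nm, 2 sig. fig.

0.21 nm

The Bohr quantisation condition is nλ = 2πr_n.
r_n = n²a₀/Z = 0.17 nm
λ = 2πr_n/n = 2π·0.17/5 = 0.21 nm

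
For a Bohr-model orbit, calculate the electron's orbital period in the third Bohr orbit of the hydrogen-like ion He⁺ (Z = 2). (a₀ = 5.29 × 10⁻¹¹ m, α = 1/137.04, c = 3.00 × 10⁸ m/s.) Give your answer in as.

1020 as

r = n²a₀/Z = 3²·5.29 × 10⁻¹¹/2 = 2.38 × 10⁻¹⁰ m
v = Zαc/n = 2·0.00730·3.00 × 10⁸/3 = 1.46 × 10⁶ m/s
T = 2πr/v = 1.02 × 10⁻¹⁵ s = 1020 as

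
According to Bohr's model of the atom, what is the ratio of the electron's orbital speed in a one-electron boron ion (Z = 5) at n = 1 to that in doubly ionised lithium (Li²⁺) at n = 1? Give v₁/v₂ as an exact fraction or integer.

v ∝ Z^1 · n^-1
v₁/v₂ = (5/3)^1 · (1/1)^-1 = 5/3

5/3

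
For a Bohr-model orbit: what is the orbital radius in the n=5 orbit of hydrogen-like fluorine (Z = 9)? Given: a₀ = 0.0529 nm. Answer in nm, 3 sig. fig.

0.147 nm

r_n = n²a₀/Z = 5² × 0.0529 / 9
    = 25 × 0.0529 / 9 = 0.147 nm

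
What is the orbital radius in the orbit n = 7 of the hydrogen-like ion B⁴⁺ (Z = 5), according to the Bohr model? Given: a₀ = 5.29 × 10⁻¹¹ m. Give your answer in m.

r_n = n²a₀/Z = 7² × 5.29 × 10⁻¹¹ / 5
    = 49 × 5.29 × 10⁻¹¹ / 5 = 5.18 × 10⁻¹⁰ m

5.18 × 10⁻¹⁰ m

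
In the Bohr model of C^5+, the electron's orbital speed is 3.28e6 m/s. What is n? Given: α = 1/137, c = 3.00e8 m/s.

4

v_n = Zαc/n ⇒ n = Zαc/v = 6 × 0.00730 × 3.00e8 / 3.28e6 ≈ 4.01
n = 4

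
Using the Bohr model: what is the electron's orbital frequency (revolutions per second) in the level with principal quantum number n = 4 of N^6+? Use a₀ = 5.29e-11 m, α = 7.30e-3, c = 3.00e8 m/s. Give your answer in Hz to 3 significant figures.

r = n²a₀/Z = 1.21e-10 m, v = Zαc/n = 3.83e6 m/s
f = v/(2πr) = 5.04e15 Hz

5.04e15 Hz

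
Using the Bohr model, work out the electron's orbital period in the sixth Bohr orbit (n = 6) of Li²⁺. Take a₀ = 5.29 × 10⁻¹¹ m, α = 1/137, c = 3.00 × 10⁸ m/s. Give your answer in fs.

3.64 fs

r = n²a₀/Z = 6²·5.29 × 10⁻¹¹/3 = 6.35 × 10⁻¹⁰ m
v = Zαc/n = 3·0.00730·3.00 × 10⁸/6 = 1.09 × 10⁶ m/s
T = 2πr/v = 3.64 × 10⁻¹⁵ s = 3.64 fs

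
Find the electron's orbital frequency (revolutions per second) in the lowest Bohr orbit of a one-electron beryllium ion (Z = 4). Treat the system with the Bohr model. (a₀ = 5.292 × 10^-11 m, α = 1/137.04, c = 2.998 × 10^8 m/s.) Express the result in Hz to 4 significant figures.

1.053 × 10^17 Hz

r = n²a₀/Z = 1.323 × 10^-11 m, v = Zαc/n = 8.751 × 10^6 m/s
f = v/(2πr) = 1.053 × 10^17 Hz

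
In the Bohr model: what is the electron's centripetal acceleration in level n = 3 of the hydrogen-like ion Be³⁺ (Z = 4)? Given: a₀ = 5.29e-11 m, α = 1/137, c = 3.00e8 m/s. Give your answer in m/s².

r = n²a₀/Z = 1.19e-10 m, v = Zαc/n = 2.92e6 m/s
a = v²/r = (2.92e6)² / 1.19e-10 = 7.16e22 m/s²

7.16e22 m/s²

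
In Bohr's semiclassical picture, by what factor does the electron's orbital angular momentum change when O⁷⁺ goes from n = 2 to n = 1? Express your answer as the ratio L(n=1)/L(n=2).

1/2

L = nℏ depends only on n, so L ∝ n.
L(n=1)/L(n=2) = (1/2)^1 = 1/2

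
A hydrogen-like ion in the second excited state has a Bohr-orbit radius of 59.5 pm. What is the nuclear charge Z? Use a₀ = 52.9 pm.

8

r_n = n²a₀/Z ⇒ Z = n²a₀/r = 3² × 52.9 / 59.5 ≈ 8.00
Z = 8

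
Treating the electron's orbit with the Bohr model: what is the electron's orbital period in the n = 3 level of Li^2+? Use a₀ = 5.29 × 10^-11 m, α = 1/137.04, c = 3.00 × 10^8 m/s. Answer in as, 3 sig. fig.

r = n²a₀/Z = 3²·5.29 × 10^-11/3 = 1.59 × 10^-10 m
v = Zαc/n = 3·0.00730·3.00 × 10^8/3 = 2.19 × 10^6 m/s
T = 2πr/v = 4.55 × 10^-16 s = 455 as

455 as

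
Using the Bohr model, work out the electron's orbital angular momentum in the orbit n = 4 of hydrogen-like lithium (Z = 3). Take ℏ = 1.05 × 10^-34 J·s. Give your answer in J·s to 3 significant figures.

4.20 × 10^-34 J·s

L_n = nℏ = 4 × 1.05 × 10^-34 = 4.20 × 10^-34 J·s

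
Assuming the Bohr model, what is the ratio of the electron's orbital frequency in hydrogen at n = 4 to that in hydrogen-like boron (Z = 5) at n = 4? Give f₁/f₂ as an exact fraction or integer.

f ∝ Z^2 · n^-3
f₁/f₂ = (1/5)^2 · (4/4)^-3 = 1/25

1/25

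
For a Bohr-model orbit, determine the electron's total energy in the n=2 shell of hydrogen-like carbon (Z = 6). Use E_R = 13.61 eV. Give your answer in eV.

-122.5 eV

E_n = −E_R·Z²/n² = −13.61 × 6²/2² = -122.5 eV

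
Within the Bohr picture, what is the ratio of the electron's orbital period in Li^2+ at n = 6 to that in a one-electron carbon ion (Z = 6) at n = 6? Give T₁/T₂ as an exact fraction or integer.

T ∝ Z^-2 · n^3
T₁/T₂ = (3/6)^-2 · (6/6)^3 = 4

4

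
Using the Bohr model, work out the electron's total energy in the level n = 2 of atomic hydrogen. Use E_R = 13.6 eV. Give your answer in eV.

-3.40 eV

E_n = −E_R·Z²/n² = −13.6 × 1²/2² = -3.40 eV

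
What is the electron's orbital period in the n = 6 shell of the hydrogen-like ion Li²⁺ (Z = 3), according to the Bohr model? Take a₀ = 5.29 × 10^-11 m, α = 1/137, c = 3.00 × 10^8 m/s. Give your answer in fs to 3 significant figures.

3.64 fs

r = n²a₀/Z = 6²·5.29 × 10^-11/3 = 6.35 × 10^-10 m
v = Zαc/n = 3·0.00730·3.00 × 10^8/6 = 1.09 × 10^6 m/s
T = 2πr/v = 3.64 × 10^-15 s = 3.64 fs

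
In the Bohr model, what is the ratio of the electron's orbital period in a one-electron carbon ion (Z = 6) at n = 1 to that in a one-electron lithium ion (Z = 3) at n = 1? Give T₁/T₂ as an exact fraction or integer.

1/4

T ∝ Z^-2 · n^3
T₁/T₂ = (6/3)^-2 · (1/1)^3 = 1/4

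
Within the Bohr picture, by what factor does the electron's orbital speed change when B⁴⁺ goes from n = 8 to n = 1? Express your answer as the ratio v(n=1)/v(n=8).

8

v ∝ Z^1 · n^-1; with Z fixed, v ∝ n^-1.
v(n=1)/v(n=8) = (1/8)^-1 = 8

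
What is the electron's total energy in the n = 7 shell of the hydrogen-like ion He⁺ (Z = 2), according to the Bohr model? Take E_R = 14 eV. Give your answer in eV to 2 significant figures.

E_n = −E_R·Z²/n² = −14 × 2²/7² = -1.1 eV

-1.1 eV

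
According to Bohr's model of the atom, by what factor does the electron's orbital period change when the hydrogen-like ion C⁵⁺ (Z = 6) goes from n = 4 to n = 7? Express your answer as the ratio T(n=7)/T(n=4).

343/64

T ∝ Z^-2 · n^3; with Z fixed, T ∝ n^3.
T(n=7)/T(n=4) = (7/4)^3 = 343/64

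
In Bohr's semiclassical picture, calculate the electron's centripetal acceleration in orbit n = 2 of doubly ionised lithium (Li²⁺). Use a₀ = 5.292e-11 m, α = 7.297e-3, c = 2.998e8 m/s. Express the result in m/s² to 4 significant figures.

1.526e23 m/s²

r = n²a₀/Z = 7.056e-11 m, v = Zαc/n = 3.281e6 m/s
a = v²/r = (3.281e6)² / 7.056e-11 = 1.526e23 m/s²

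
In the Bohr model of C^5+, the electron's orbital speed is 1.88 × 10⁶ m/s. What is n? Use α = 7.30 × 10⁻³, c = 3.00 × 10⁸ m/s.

v_n = Zαc/n ⇒ n = Zαc/v = 6 × 0.00730 × 3.00 × 10⁸ / 1.88 × 10⁶ ≈ 6.99
n = 7

7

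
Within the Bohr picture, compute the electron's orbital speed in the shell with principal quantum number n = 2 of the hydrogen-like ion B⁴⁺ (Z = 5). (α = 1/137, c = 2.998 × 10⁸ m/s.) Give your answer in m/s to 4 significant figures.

5.471 × 10⁶ m/s

v_n = Zαc/n = 5 × 0.007299 × 2.998 × 10⁸ / 2
    = 5.471 × 10⁶ m/s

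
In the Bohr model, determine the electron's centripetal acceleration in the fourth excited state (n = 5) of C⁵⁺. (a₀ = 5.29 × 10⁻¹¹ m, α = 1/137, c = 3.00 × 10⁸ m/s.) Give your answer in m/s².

r = n²a₀/Z = 2.20 × 10⁻¹⁰ m, v = Zαc/n = 2.63 × 10⁶ m/s
a = v²/r = (2.63 × 10⁶)² / 2.20 × 10⁻¹⁰ = 3.13 × 10²² m/s²

3.13 × 10²² m/s²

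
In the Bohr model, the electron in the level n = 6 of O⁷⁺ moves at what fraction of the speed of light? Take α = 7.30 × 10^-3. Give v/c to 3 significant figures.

v_n = Zαc/n, so v/c = Zα/n = 8 × 0.00730 / 6 = 0.00973

0.00973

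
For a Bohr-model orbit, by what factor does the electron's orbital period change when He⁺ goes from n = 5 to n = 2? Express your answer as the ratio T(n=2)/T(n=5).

T ∝ Z^-2 · n^3; with Z fixed, T ∝ n^3.
T(n=2)/T(n=5) = (2/5)^3 = 8/125

8/125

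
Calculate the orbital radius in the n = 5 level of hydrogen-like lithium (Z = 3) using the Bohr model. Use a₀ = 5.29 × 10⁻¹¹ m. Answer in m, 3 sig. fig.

r_n = n²a₀/Z = 5² × 5.29 × 10⁻¹¹ / 3
    = 25 × 5.29 × 10⁻¹¹ / 3 = 4.41 × 10⁻¹⁰ m

4.41 × 10⁻¹⁰ m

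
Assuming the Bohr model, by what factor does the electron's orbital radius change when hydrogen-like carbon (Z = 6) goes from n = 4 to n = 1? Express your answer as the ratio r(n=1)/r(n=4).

1/16

r ∝ Z^-1 · n^2; with Z fixed, r ∝ n^2.
r(n=1)/r(n=4) = (1/4)^2 = 1/16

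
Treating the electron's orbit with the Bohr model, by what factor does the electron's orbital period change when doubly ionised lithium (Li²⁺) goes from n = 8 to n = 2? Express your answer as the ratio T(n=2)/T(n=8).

T ∝ Z^-2 · n^3; with Z fixed, T ∝ n^3.
T(n=2)/T(n=8) = (2/8)^3 = 1/64

1/64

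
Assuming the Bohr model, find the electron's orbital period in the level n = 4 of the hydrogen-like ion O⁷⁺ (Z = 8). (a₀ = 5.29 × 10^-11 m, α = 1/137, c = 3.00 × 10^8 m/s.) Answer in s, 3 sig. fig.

1.52 × 10^-16 s

r = n²a₀/Z = 4²·5.29 × 10^-11/8 = 1.06 × 10^-10 m
v = Zαc/n = 8·0.00730·3.00 × 10^8/4 = 4.38 × 10^6 m/s
T = 2πr/v = 1.52 × 10^-16 s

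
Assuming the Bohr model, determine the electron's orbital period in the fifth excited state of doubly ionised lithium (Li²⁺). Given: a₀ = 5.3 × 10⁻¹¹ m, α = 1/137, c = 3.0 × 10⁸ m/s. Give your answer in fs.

r = n²a₀/Z = 6²·5.3 × 10⁻¹¹/3 = 6.4 × 10⁻¹⁰ m
v = Zαc/n = 3·0.0073·3.0 × 10⁸/6 = 1.1 × 10⁶ m/s
T = 2πr/v = 3.6 × 10⁻¹⁵ s = 3.6 fs

3.6 fs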